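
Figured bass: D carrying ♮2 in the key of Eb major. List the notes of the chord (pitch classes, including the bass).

The written figures ♮2 are shorthand for 6/4/2: the 6/4 are implied.
A second above D in this key is Eb, made natural (E) by the ♮ figure.
A fourth above D in this key is G.
A sixth above D in this key is Bb.
Together with the bass D, this spells E half-diminished seventh in third inversion.

D, E, G, Bb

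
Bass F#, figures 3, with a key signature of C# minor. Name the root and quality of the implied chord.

F# minor

The figures 3 indicate a triad in root position.
In root position the bass is the root, so the root is F#.
The chord tones are F#, A, C#, giving F# minor.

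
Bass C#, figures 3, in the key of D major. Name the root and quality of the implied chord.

The figures 3 indicate a triad in root position.
In root position the bass is the root, so the root is C#.
The chord tones are C#, E, G, giving C# diminished.

C# diminished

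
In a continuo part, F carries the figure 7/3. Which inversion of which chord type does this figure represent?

7/3 is shorthand for 7/5/3.
Intervals of 7/5/3 above the bass form a seventh chord; the bass is the root, so this is root position.

seventh chord, root position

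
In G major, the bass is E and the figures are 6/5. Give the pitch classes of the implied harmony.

The written figures 6/5 are shorthand for 6/5/3: the 3 is implied.
A third above E in this key is G.
A fifth above E in this key is B.
A sixth above E in this key is C.
Together with the bass E, this spells C major seventh in first inversion.

E, G, B, C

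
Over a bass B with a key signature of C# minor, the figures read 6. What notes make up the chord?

The written figures 6 are shorthand for 6/3: the 3 is implied.
A third above B in this key is D#.
A sixth above B in this key is G#.
Together with the bass B, this spells G# minor in first inversion.

B, D#, G#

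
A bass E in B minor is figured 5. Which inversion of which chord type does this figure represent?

5 is shorthand for 5/3.
Intervals of 5/3 above the bass form a triad; the bass is the root, so this is root position.

triad, root position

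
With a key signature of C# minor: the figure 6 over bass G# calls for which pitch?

Counting 5 letter steps above G# lands on E; in C# minor, that letter is E.

E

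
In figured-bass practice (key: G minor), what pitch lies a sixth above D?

Bb

Counting 5 letter steps above D lands on B; in G minor, that letter is Bb.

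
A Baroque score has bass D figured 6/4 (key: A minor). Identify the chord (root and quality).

G major

The figures 6/4 indicate a triad in second inversion.
In second inversion the root lies a fourth above the bass: a fourth above D in A minor is G.
The chord tones are D, G, B, giving G major.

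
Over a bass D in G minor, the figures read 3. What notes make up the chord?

D, F, A

The written figures 3 are shorthand for 5/3: the 5 is implied.
A third above D in this key is F.
A fifth above D in this key is A.
Together with the bass D, this spells D minor in root position.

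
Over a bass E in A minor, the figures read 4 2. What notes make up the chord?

E, F, A, C

The written figures 4 2 are shorthand for 6/4/2: the 6 is implied.
A second above E in this key is F.
A fourth above E in this key is A.
A sixth above E in this key is C.
Together with the bass E, this spells F major seventh in third inversion.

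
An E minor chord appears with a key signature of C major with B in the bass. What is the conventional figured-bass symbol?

B is the fifth of E minor, so the chord is in second inversion.
A triad in second inversion is figured 6/4, conventionally abbreviated 6/4.

6/4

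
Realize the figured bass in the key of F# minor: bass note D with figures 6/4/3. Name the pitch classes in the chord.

A third above D in this key is F#.
A fourth above D in this key is G#.
A sixth above D in this key is B.
Together with the bass D, this spells G# half-diminished seventh in second inversion.

D, F#, G#, B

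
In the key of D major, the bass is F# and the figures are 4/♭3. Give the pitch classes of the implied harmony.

F#, Ab, B, D

The written figures 4/♭3 are shorthand for 6/4/3: the 6 is implied.
A third above F# in this key is A, lowered to Ab by the flat.
A fourth above F# in this key is B.
A sixth above F# in this key is D.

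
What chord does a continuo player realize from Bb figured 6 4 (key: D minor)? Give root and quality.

The figures 6 4 indicate a triad in second inversion.
In second inversion the root lies a fourth above the bass: a fourth above Bb in D minor is E.
The chord tones are Bb, E, G, giving E diminished.

E diminished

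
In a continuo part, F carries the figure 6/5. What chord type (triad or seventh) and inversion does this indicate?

seventh chord, first inversion

6/5 is shorthand for 6/5/3.
Intervals of 6/5/3 above the bass form a seventh chord; the bass is the third, so this is first inversion.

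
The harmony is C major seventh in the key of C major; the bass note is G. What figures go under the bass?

4/3

G is the fifth of C major seventh, so the chord is in second inversion.
A seventh chord in second inversion is figured 6/4/3, conventionally abbreviated 4/3.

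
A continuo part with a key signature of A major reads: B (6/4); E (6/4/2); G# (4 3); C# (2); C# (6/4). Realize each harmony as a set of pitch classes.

B, E, G# | E, F#, A, C# | G#, B, C#, E | C#, D, F#, A | C#, F#, A

B (6/4): B, E, G#.
E (6/4/2): E, F#, A, C#.
G# (6/4/3): G#, B, C#, E.
C# (6/4/2): C#, D, F#, A.
C# (6/4): C#, F#, A.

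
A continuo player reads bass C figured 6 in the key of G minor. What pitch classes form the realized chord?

The written figures 6 are shorthand for 6/3: the 3 is implied.
A third above C in this key is Eb.
A sixth above C in this key is A.
Together with the bass C, this spells A diminished in first inversion.

C, Eb, A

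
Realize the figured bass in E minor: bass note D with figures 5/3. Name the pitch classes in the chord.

A third above D in this key is F#.
A fifth above D in this key is A.
Together with the bass D, this spells D major in root position.

D, F#, A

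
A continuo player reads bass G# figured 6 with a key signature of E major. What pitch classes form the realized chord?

G#, B, E

The written figures 6 are shorthand for 6/3: the 3 is implied.
A third above G# in this key is B.
A sixth above G# in this key is E.
Together with the bass G#, this spells E major in first inversion.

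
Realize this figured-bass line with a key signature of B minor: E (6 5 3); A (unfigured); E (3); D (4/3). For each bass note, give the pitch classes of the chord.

E, G, B, C# | A, C#, E | E, G, B | D, F#, G, B

E (6/5/3): E, G, B, C#.
A (5/3): A, C#, E.
E (5/3): E, G, B.
D (6/4/3): D, F#, G, B.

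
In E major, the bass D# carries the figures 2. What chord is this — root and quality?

E major seventh

The figures 2 indicate a seventh chord in third inversion.
In third inversion the root lies a second above the bass: a second above D# in E major is E.
The chord tones are D#, E, G#, B, giving E major seventh.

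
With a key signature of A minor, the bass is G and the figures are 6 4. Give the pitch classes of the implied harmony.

A fourth above G in this key is C.
A sixth above G in this key is E.
Together with the bass G, this spells C major in second inversion.

G, C, E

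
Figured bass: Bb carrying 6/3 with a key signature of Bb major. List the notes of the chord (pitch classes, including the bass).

A third above Bb in this key is D.
A sixth above Bb in this key is G.
Together with the bass Bb, this spells G minor in first inversion.

Bb, D, G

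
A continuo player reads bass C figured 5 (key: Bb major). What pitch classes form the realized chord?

C, Eb, G

The written figures 5 are shorthand for 5/3: the 3 is implied.
A third above C in this key is Eb.
A fifth above C in this key is G.
Together with the bass C, this spells C minor in root position.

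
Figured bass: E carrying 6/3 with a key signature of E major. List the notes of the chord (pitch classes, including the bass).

A third above E in this key is G#.
A sixth above E in this key is C#.
Together with the bass E, this spells C# minor in first inversion.

E, G#, C#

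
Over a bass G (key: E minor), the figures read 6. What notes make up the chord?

G, B, E

The written figures 6 are shorthand for 6/3: the 3 is implied.
A third above G in this key is B.
A sixth above G in this key is E.
Together with the bass G, this spells E minor in first inversion.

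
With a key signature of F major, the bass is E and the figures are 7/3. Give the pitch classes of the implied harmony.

E, G, Bb, D

The written figures 7/3 are shorthand for 7/5/3: the 5 is implied.
A third above E in this key is G.
A fifth above E in this key is Bb.
A seventh above E in this key is D.
Together with the bass E, this spells E half-diminished seventh in root position.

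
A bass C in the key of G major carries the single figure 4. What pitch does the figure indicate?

Counting 3 letter steps above C lands on F; in G major, that letter is F#.

F#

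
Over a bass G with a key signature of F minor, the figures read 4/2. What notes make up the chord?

G, Ab, C, Eb

The written figures 4/2 are shorthand for 6/4/2: the 6 is implied.
A second above G in this key is Ab.
A fourth above G in this key is C.
A sixth above G in this key is Eb.
Together with the bass G, this spells Ab major seventh in third inversion.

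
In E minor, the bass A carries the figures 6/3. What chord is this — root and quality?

F# diminished

The figures 6/3 indicate a triad in first inversion.
In first inversion the root lies a sixth above the bass: a sixth above A in E minor is F#.
The chord tones are A, C, F#, giving F# diminished.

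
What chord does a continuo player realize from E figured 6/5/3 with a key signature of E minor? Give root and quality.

The figures 6/5/3 indicate a seventh chord in first inversion.
In first inversion the root lies a sixth above the bass: a sixth above E in E minor is C.
The chord tones are E, G, B, C, giving C major seventh.

C major seventh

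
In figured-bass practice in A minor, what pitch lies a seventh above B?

Counting 6 letter steps above B lands on A; in A minor, that letter is A.

A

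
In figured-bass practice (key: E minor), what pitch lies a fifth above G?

Counting 4 letter steps above G lands on D; in E minor, that letter is D.

D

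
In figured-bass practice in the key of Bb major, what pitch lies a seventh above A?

G

Counting 6 letter steps above A lands on G; in Bb major, that letter is G.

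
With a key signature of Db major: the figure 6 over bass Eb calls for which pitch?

Counting 5 letter steps above Eb lands on C; in Db major, that letter is C.

C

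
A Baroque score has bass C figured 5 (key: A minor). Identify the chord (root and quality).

The figures 5 indicate a triad in root position.
In root position the bass is the root, so the root is C.
The chord tones are C, E, G, giving C major.

C major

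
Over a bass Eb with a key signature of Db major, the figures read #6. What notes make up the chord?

Eb, Gb, C#

The written figures #6 are shorthand for 6/3: the 3 is implied.
A third above Eb in this key is Gb.
A sixth above Eb in this key is C, raised to C# by the sharp.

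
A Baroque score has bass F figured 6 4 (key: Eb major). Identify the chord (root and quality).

Bb major

The figures 6 4 indicate a triad in second inversion.
In second inversion the root lies a fourth above the bass: a fourth above F in Eb major is Bb.
The chord tones are F, Bb, D, giving Bb major.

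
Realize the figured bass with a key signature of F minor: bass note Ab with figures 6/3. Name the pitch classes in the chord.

A third above Ab in this key is C.
A sixth above Ab in this key is F.
Together with the bass Ab, this spells F minor in first inversion.

Ab, C, F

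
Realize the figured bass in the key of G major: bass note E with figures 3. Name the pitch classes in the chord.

The written figures 3 are shorthand for 5/3: the 5 is implied.
A third above E in this key is G.
A fifth above E in this key is B.
Together with the bass E, this spells E minor in root position.

E, G, B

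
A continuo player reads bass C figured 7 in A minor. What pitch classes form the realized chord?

C, E, G, B

The written figures 7 are shorthand for 7/5/3: the 5/3 are implied.
A third above C in this key is E.
A fifth above C in this key is G.
A seventh above C in this key is B.
Together with the bass C, this spells C major seventh in root position.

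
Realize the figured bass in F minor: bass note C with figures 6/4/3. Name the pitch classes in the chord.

A third above C in this key is Eb.
A fourth above C in this key is F.
A sixth above C in this key is Ab.
Together with the bass C, this spells F minor seventh in second inversion.

C, Eb, F, Ab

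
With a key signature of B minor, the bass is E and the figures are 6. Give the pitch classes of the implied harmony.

E, G, C#

The written figures 6 are shorthand for 6/3: the 3 is implied.
A third above E in this key is G.
A sixth above E in this key is C#.
Together with the bass E, this spells C# diminished in first inversion.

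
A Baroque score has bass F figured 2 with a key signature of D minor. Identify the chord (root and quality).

The figures 2 indicate a seventh chord in third inversion.
In third inversion the root lies a second above the bass: a second above F in D minor is G.
The chord tones are F, G, Bb, D, giving G minor seventh.

G minor seventh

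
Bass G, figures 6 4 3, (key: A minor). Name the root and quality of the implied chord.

The figures 6 4 3 indicate a seventh chord in second inversion.
In second inversion the root lies a fourth above the bass: a fourth above G in A minor is C.
The chord tones are G, B, C, E, giving C major seventh.

C major seventh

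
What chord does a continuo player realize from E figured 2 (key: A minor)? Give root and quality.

The figures 2 indicate a seventh chord in third inversion.
In third inversion the root lies a second above the bass: a second above E in A minor is F.
The chord tones are E, F, A, C, giving F major seventh.

F major seventh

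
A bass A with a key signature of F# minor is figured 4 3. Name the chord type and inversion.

4 3 is shorthand for 6/4/3.
Intervals of 6/4/3 above the bass form a seventh chord; the bass is the fifth, so this is second inversion.

seventh chord, second inversion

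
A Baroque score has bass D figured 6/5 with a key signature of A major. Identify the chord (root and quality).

The figures 6/5 indicate a seventh chord in first inversion.
In first inversion the root lies a sixth above the bass: a sixth above D in A major is B.
The chord tones are D, F#, A, B, giving B minor seventh.

B minor seventh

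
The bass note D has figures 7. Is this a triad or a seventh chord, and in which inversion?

7 is shorthand for 7/5/3.
Intervals of 7/5/3 above the bass form a seventh chord; the bass is the root, so this is root position.

seventh chord, root position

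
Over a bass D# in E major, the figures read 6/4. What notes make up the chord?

A fourth above D# in this key is G#.
A sixth above D# in this key is B.
Together with the bass D#, this spells G# minor in second inversion.

D#, G#, B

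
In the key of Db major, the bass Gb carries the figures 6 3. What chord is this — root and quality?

Eb minor

The figures 6 3 indicate a triad in first inversion.
In first inversion the root lies a sixth above the bass: a sixth above Gb in Db major is Eb.
The chord tones are Gb, Bb, Eb, giving Eb minor.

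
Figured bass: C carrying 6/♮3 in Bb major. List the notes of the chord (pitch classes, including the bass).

A third above C in this key is Eb, made natural (E) by the ♮ figure.
A sixth above C in this key is A.
Together with the bass C, this spells A minor in first inversion.

C, E, A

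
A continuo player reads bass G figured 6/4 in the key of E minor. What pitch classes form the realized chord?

G, C, E

A fourth above G in this key is C.
A sixth above G in this key is E.
Together with the bass G, this spells C major in second inversion.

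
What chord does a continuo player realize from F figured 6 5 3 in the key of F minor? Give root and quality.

Db major seventh

The figures 6 5 3 indicate a seventh chord in first inversion.
In first inversion the root lies a sixth above the bass: a sixth above F in F minor is Db.
The chord tones are F, Ab, C, Db, giving Db major seventh.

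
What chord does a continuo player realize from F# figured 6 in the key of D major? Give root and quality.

The figures 6 indicate a triad in first inversion.
In first inversion the root lies a sixth above the bass: a sixth above F# in D major is D.
The chord tones are F#, A, D, giving D major.

D major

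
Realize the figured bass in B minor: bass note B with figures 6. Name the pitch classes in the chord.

B, D, G

The written figures 6 are shorthand for 6/3: the 3 is implied.
A third above B in this key is D.
A sixth above B in this key is G.
Together with the bass B, this spells G major in first inversion.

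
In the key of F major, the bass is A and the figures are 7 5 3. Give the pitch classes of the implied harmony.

A third above A in this key is C.
A fifth above A in this key is E.
A seventh above A in this key is G.
Together with the bass A, this spells A minor seventh in root position.

A, C, E, G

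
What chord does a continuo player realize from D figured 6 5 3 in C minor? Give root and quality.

The figures 6 5 3 indicate a seventh chord in first inversion.
In first inversion the root lies a sixth above the bass: a sixth above D in C minor is Bb.
The chord tones are D, F, Ab, Bb, giving Bb dominant seventh.

Bb dominant seventh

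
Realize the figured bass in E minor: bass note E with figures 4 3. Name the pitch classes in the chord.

E, G, A, C

The written figures 4 3 are shorthand for 6/4/3: the 6 is implied.
A third above E in this key is G.
A fourth above E in this key is A.
A sixth above E in this key is C.
Together with the bass E, this spells A minor seventh in second inversion.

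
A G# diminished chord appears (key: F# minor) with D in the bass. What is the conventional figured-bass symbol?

6/4

D is the fifth of G# diminished, so the chord is in second inversion.
A triad in second inversion is figured 6/4, conventionally abbreviated 6/4.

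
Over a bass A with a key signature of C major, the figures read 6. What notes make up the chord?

A, C, F

The written figures 6 are shorthand for 6/3: the 3 is implied.
A third above A in this key is C.
A sixth above A in this key is F.
Together with the bass A, this spells F major in first inversion.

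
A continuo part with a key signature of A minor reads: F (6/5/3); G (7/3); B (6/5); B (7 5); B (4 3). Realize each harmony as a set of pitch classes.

F, A, C, D | G, B, D, F | B, D, F, G | B, D, F, A | B, D, E, G

F (6/5/3): F, A, C, D.
G (7/5/3): G, B, D, F.
B (6/5/3): B, D, F, G.
B (7/5/3): B, D, F, A.
B (6/4/3): B, D, E, G.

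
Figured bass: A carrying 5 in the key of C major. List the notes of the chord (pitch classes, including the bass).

A, C, E

The written figures 5 are shorthand for 5/3: the 3 is implied.
A third above A in this key is C.
A fifth above A in this key is E.
Together with the bass A, this spells A minor in root position.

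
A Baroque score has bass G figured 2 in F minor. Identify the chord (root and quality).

The figures 2 indicate a seventh chord in third inversion.
In third inversion the root lies a second above the bass: a second above G in F minor is Ab.
The chord tones are G, Ab, C, Eb, giving Ab major seventh.

Ab major seventh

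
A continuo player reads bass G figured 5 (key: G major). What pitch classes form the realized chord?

G, B, D

The written figures 5 are shorthand for 5/3: the 3 is implied.
A third above G in this key is B.
A fifth above G in this key is D.
Together with the bass G, this spells G major in root position.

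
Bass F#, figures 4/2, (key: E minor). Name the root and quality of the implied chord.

The figures 4/2 indicate a seventh chord in third inversion.
In third inversion the root lies a second above the bass: a second above F# in E minor is G.
The chord tones are F#, G, B, D, giving G major seventh.

G major seventh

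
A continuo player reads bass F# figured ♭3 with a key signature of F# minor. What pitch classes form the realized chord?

F#, Ab, C#

The written figures ♭3 are shorthand for 5/3: the 5 is implied.
A third above F# in this key is A, lowered to Ab by the flat.
A fifth above F# in this key is C#.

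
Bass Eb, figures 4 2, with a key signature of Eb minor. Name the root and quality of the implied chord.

The figures 4 2 indicate a seventh chord in third inversion.
In third inversion the root lies a second above the bass: a second above Eb in Eb minor is F.
The chord tones are Eb, F, Ab, Cb, giving F half-diminished seventh.

F half-diminished seventh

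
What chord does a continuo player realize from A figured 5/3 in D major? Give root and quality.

The figures 5/3 indicate a triad in root position.
In root position the bass is the root, so the root is A.
The chord tones are A, C#, E, giving A major.

A major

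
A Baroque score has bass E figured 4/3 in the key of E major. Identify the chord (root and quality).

A major seventh

The figures 4/3 indicate a seventh chord in second inversion.
In second inversion the root lies a fourth above the bass: a fourth above E in E major is A.
The chord tones are E, G#, A, C#, giving A major seventh.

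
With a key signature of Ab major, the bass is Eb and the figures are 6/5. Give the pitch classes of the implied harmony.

Eb, G, Bb, C

The written figures 6/5 are shorthand for 6/5/3: the 3 is implied.
A third above Eb in this key is G.
A fifth above Eb in this key is Bb.
A sixth above Eb in this key is C.
Together with the bass Eb, this spells C minor seventh in first inversion.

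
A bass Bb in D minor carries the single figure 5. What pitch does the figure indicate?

Counting 4 letter steps above Bb lands on F; in D minor, that letter is F.

F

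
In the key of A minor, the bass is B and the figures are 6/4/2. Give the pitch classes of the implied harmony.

A second above B in this key is C.
A fourth above B in this key is E.
A sixth above B in this key is G.
Together with the bass B, this spells C major seventh in third inversion.

B, C, E, G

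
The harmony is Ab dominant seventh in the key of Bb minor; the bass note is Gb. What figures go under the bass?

4/2

Gb is the seventh of Ab dominant seventh, so the chord is in third inversion.
A seventh chord in third inversion is figured 6/4/2, conventionally abbreviated 4/2.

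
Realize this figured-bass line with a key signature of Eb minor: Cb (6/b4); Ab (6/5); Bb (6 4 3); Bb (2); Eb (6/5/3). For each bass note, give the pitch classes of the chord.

Cb, Fb, Ab | Ab, Cb, Eb, F | Bb, Db, Eb, Gb | Bb, Cb, Eb, Gb | Eb, Gb, Bb, Cb

Cb (6/b4): Cb, Fb, Ab.
Ab (6/5/3): Ab, Cb, Eb, F.
Bb (6/4/3): Bb, Db, Eb, Gb.
Bb (6/4/2): Bb, Cb, Eb, Gb.
Eb (6/5/3): Eb, Gb, Bb, Cb.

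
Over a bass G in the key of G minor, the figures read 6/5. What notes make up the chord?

The written figures 6/5 are shorthand for 6/5/3: the 3 is implied.
A third above G in this key is Bb.
A fifth above G in this key is D.
A sixth above G in this key is Eb.
Together with the bass G, this spells Eb major seventh in first inversion.

G, Bb, D, Eb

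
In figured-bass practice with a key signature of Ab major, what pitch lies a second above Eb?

F

Counting 1 letter step above Eb lands on F; in Ab major, that letter is F.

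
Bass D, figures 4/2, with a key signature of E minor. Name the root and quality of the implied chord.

The figures 4/2 indicate a seventh chord in third inversion.
In third inversion the root lies a second above the bass: a second above D in E minor is E.
The chord tones are D, E, G, B, giving E minor seventh.

E minor seventh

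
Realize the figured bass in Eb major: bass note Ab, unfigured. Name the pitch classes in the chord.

Ab, C, Eb

An unfigured bass implies 5/3.
A third above Ab in this key is C.
A fifth above Ab in this key is Eb.
Together with the bass Ab, this spells Ab major in root position.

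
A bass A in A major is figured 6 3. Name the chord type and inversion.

Intervals of 6/3 above the bass form a triad; the bass is the third, so this is first inversion.

triad, first inversion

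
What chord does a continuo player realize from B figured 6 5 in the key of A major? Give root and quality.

The figures 6 5 indicate a seventh chord in first inversion.
In first inversion the root lies a sixth above the bass: a sixth above B in A major is G#.
The chord tones are B, D, F#, G#, giving G# half-diminished seventh.

G# half-diminished seventh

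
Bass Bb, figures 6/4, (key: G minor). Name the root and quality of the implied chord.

Eb major

The figures 6/4 indicate a triad in second inversion.
In second inversion the root lies a fourth above the bass: a fourth above Bb in G minor is Eb.
The chord tones are Bb, Eb, G, giving Eb major.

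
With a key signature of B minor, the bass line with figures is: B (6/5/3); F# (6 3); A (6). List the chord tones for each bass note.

B, D, F#, G | F#, A, D | A, C#, F#

B (6/5/3): B, D, F#, G.
F# (6/3): F#, A, D.
A (6/3): A, C#, F#.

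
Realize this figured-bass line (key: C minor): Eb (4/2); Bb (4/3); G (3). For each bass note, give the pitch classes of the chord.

Eb (6/4/2): Eb, F, Ab, C.
Bb (6/4/3): Bb, D, Eb, G.
G (5/3): G, Bb, D.

Eb, F, Ab, C | Bb, D, Eb, G | G, Bb, D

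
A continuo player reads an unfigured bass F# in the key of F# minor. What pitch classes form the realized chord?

An unfigured bass implies 5/3.
A third above F# in this key is A.
A fifth above F# in this key is C#.
Together with the bass F#, this spells F# minor in root position.

F#, A, C#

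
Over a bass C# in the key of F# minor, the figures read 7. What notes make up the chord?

C#, E, G#, B

The written figures 7 are shorthand for 7/5/3: the 5/3 are implied.
A third above C# in this key is E.
A fifth above C# in this key is G#.
A seventh above C# in this key is B.
Together with the bass C#, this spells C# minor seventh in root position.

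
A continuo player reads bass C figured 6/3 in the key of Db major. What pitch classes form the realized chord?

C, Eb, Ab

A third above C in this key is Eb.
A sixth above C in this key is Ab.
Together with the bass C, this spells Ab major in first inversion.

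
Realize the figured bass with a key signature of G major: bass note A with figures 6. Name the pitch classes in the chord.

The written figures 6 are shorthand for 6/3: the 3 is implied.
A third above A in this key is C.
A sixth above A in this key is F#.
Together with the bass A, this spells F# diminished in first inversion.

A, C, F#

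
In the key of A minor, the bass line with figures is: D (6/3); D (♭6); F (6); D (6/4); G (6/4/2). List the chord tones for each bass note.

D, F, B | D, F, Bb | F, A, D | D, G, B | G, A, C, E

D (6/3): D, F, B.
D (b6/3): D, F, Bb.
F (6/3): F, A, D.
D (6/4): D, G, B.
G (6/4/2): G, A, C, E.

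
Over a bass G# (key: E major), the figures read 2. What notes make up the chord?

The written figures 2 are shorthand for 6/4/2: the 6/4 are implied.
A second above G# in this key is A.
A fourth above G# in this key is C#.
A sixth above G# in this key is E.
Together with the bass G#, this spells A major seventh in third inversion.

G#, A, C#, E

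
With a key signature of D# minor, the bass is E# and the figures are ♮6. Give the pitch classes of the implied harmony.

E#, G#, C

The written figures ♮6 are shorthand for 6/3: the 3 is implied.
A third above E# in this key is G#.
A sixth above E# in this key is C#, made natural (C) by the ♮ figure.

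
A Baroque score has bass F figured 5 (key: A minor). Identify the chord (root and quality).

F major

The figures 5 indicate a triad in root position.
In root position the bass is the root, so the root is F.
The chord tones are F, A, C, giving F major.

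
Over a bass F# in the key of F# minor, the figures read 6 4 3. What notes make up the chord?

A third above F# in this key is A.
A fourth above F# in this key is B.
A sixth above F# in this key is D.
Together with the bass F#, this spells B minor seventh in second inversion.

F#, A, B, D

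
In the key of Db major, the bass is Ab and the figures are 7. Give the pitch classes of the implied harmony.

The written figures 7 are shorthand for 7/5/3: the 5/3 are implied.
A third above Ab in this key is C.
A fifth above Ab in this key is Eb.
A seventh above Ab in this key is Gb.
Together with the bass Ab, this spells Ab dominant seventh in root position.

Ab, C, Eb, Gb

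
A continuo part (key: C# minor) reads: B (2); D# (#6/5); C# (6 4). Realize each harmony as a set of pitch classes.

B (6/4/2): B, C#, E, G#.
D# (#6/5/3): D#, F#, A, B#.
C# (6/4): C#, F#, A.

B, C#, E, G# | D#, F#, A, B# | C#, F#, A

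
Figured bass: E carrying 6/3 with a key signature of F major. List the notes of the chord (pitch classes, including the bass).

E, G, C

A third above E in this key is G.
A sixth above E in this key is C.
Together with the bass E, this spells C major in first inversion.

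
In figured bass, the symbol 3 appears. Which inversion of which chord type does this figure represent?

triad, root position

3 is shorthand for 5/3.
Intervals of 5/3 above the bass form a triad; the bass is the root, so this is root position.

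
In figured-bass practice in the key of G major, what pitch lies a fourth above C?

Counting 3 letter steps above C lands on F; in G major, that letter is F#.

F#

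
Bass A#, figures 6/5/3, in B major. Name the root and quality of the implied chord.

The figures 6/5/3 indicate a seventh chord in first inversion.
In first inversion the root lies a sixth above the bass: a sixth above A# in B major is F#.
The chord tones are A#, C#, E, F#, giving F# dominant seventh.

F# dominant seventh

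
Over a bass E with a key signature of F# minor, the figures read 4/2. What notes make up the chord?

The written figures 4/2 are shorthand for 6/4/2: the 6 is implied.
A second above E in this key is F#.
A fourth above E in this key is A.
A sixth above E in this key is C#.
Together with the bass E, this spells F# minor seventh in third inversion.

E, F#, A, C#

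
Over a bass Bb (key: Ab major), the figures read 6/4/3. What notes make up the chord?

A third above Bb in this key is Db.
A fourth above Bb in this key is Eb.
A sixth above Bb in this key is G.
Together with the bass Bb, this spells Eb dominant seventh in second inversion.

Bb, Db, Eb, G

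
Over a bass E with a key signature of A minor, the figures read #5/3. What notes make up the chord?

A third above E in this key is G.
A fifth above E in this key is B, raised to B# by the sharp.

E, G, B#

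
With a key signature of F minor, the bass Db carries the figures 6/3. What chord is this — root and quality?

Bb minor

The figures 6/3 indicate a triad in first inversion.
In first inversion the root lies a sixth above the bass: a sixth above Db in F minor is Bb.
The chord tones are Db, F, Bb, giving Bb minor.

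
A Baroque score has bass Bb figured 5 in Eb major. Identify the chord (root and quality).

Bb major

The figures 5 indicate a triad in root position.
In root position the bass is the root, so the root is Bb.
The chord tones are Bb, D, F, giving Bb major.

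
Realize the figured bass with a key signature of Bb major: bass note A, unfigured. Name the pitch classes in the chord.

An unfigured bass implies 5/3.
A third above A in this key is C.
A fifth above A in this key is Eb.
Together with the bass A, this spells A diminished in root position.

A, C, Eb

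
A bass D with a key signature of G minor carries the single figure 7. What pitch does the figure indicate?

Counting 6 letter steps above D lands on C; in G minor, that letter is C.

C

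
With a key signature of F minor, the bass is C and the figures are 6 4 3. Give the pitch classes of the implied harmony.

A third above C in this key is Eb.
A fourth above C in this key is F.
A sixth above C in this key is Ab.
Together with the bass C, this spells F minor seventh in second inversion.

C, Eb, F, Ab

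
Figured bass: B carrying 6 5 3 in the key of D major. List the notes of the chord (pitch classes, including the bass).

B, D, F#, G

A third above B in this key is D.
A fifth above B in this key is F#.
A sixth above B in this key is G.
Together with the bass B, this spells G major seventh in first inversion.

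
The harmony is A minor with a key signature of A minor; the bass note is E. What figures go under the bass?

6/4

E is the fifth of A minor, so the chord is in second inversion.
A triad in second inversion is figured 6/4, conventionally abbreviated 6/4.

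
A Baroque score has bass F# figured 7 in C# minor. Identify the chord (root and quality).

F# minor seventh

The figures 7 indicate a seventh chord in root position.
In root position the bass is the root, so the root is F#.
The chord tones are F#, A, C#, E, giving F# minor seventh.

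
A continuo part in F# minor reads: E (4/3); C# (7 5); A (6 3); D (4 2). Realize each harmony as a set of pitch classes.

E (6/4/3): E, G#, A, C#.
C# (7/5/3): C#, E, G#, B.
A (6/3): A, C#, F#.
D (6/4/2): D, E, G#, B.

E, G#, A, C# | C#, E, G#, B | A, C#, F# | D, E, G#, B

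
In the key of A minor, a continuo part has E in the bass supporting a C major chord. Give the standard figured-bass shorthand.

6

E is the third of C major, so the chord is in first inversion.
A triad in first inversion is figured 6/3, conventionally abbreviated 6.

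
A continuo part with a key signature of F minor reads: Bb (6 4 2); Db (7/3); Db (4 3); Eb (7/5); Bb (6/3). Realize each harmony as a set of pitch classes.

Bb, C, Eb, G | Db, F, Ab, C | Db, F, G, Bb | Eb, G, Bb, Db | Bb, Db, G

Bb (6/4/2): Bb, C, Eb, G.
Db (7/5/3): Db, F, Ab, C.
Db (6/4/3): Db, F, G, Bb.
Eb (7/5/3): Eb, G, Bb, Db.
Bb (6/3): Bb, Db, G.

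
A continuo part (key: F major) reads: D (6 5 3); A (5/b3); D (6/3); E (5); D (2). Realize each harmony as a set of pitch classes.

D (6/5/3): D, F, A, Bb.
A (5/b3): A, Cb, E.
D (6/3): D, F, Bb.
E (5/3): E, G, Bb.
D (6/4/2): D, E, G, Bb.

D, F, A, Bb | A, Cb, E | D, F, Bb | E, G, Bb | D, E, G, Bb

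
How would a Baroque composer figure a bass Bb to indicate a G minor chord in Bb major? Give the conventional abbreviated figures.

6

Bb is the third of G minor, so the chord is in first inversion.
A triad in first inversion is figured 6/3, conventionally abbreviated 6.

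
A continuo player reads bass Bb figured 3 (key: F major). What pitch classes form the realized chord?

The written figures 3 are shorthand for 5/3: the 5 is implied.
A third above Bb in this key is D.
A fifth above Bb in this key is F.
Together with the bass Bb, this spells Bb major in root position.

Bb, D, F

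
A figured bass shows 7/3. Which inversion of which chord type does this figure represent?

7/3 is shorthand for 7/5/3.
Intervals of 7/5/3 above the bass form a seventh chord; the bass is the root, so this is root position.

seventh chord, root position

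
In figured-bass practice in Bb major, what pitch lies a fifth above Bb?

Counting 4 letter steps above Bb lands on F; in Bb major, that letter is F.

F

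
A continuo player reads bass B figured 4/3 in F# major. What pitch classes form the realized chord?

B, D#, E#, G#

The written figures 4/3 are shorthand for 6/4/3: the 6 is implied.
A third above B in this key is D#.
A fourth above B in this key is E#.
A sixth above B in this key is G#.
Together with the bass B, this spells E# half-diminished seventh in second inversion.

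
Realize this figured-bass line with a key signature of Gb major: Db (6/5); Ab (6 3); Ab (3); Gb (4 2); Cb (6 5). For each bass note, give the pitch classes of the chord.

Db, F, Ab, Bb | Ab, Cb, F | Ab, Cb, Eb | Gb, Ab, Cb, Eb | Cb, Eb, Gb, Ab

Db (6/5/3): Db, F, Ab, Bb.
Ab (6/3): Ab, Cb, F.
Ab (5/3): Ab, Cb, Eb.
Gb (6/4/2): Gb, Ab, Cb, Eb.
Cb (6/5/3): Cb, Eb, Gb, Ab.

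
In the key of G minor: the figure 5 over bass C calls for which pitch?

G

Counting 4 letter steps above C lands on G; in G minor, that letter is G.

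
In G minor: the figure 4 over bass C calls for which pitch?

Counting 3 letter steps above C lands on F; in G minor, that letter is F.

F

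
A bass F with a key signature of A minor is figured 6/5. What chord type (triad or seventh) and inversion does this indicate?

seventh chord, first inversion

6/5 is shorthand for 6/5/3.
Intervals of 6/5/3 above the bass form a seventh chord; the bass is the third, so this is first inversion.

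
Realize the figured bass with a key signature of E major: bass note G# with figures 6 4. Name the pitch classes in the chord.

G#, C#, E

A fourth above G# in this key is C#.
A sixth above G# in this key is E.
Together with the bass G#, this spells C# minor in second inversion.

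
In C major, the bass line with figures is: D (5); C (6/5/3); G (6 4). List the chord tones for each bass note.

D (5/3): D, F, A.
C (6/5/3): C, E, G, A.
G (6/4): G, C, E.

D, F, A | C, E, G, A | G, C, E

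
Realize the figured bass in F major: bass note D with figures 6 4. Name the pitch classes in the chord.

D, G, Bb

A fourth above D in this key is G.
A sixth above D in this key is Bb.
Together with the bass D, this spells G minor in second inversion.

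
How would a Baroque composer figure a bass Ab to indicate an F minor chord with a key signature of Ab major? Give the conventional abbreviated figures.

Ab is the third of F minor, so the chord is in first inversion.
A triad in first inversion is figured 6/3, conventionally abbreviated 6.

6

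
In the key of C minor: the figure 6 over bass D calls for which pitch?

Counting 5 letter steps above D lands on B; in C minor, that letter is Bb.

Bb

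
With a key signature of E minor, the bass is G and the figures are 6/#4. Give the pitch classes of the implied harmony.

A fourth above G in this key is C, raised to C# by the sharp.
A sixth above G in this key is E.
Together with the bass G, this spells C# diminished in second inversion.

G, C#, E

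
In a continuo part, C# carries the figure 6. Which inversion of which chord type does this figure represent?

triad, first inversion

6 is shorthand for 6/3.
Intervals of 6/3 above the bass form a triad; the bass is the third, so this is first inversion.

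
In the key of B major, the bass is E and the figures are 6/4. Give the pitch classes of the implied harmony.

E, A#, C#

A fourth above E in this key is A#.
A sixth above E in this key is C#.
Together with the bass E, this spells A# diminished in second inversion.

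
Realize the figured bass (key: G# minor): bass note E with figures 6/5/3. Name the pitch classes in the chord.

E, G#, B, C#

A third above E in this key is G#.
A fifth above E in this key is B.
A sixth above E in this key is C#.
Together with the bass E, this spells C# minor seventh in first inversion.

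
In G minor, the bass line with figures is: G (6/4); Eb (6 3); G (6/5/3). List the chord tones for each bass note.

G, C, Eb | Eb, G, C | G, Bb, D, Eb

G (6/4): G, C, Eb.
Eb (6/3): Eb, G, C.
G (6/5/3): G, Bb, D, Eb.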